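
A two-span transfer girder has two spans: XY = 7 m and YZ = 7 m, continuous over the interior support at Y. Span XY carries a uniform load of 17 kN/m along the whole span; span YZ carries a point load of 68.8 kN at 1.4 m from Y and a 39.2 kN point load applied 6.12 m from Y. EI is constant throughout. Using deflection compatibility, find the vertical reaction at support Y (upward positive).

Insert a hinge at Y; M_Y is the redundant, and each span becomes simply supported.
Rotations at Y on the released spans (each span's end-slope, ×1/EI):
  span XY: UDL 17: wL³/(24EI) = 243/EI
  span YZ: point load 68.8 at a = 1.4: Pab(L + b)/(6LEI) = 161.8/EI
  span YZ: point load 39.2 at a = 6.12: Pab(L + b)/(6LEI) = 39.61/EI
  relative rotation θ_0 = (243 + 201.4)/EI = 444.4/EI
A unit hogging moment at Y produces rotation L₁/(3EI) + L₂/(3EI) = 4.667/EI.
Slope continuity at Y: θ_0 = M_Y·4.667/EI, so M_Y = 444.4/4.667 = 95.23 kN·m (hogging).
Span XY, ΣM about X with M_Y applied at Y: R_Y^{XY}·7 = 416.5 + 95.23, so R_Y^{XY} = 73.1 kN and R_X = 119 − 73.1 = 45.9 kN.
Span YZ, ΣM about Z: R_Y^{YZ}·7 = 419.8 + 95.23, so R_Y^{YZ} = 73.57 kN and R_Z = 108 − 73.57 = 34.43 kN.
R_Y = 73.1 + 73.57 = 146.7 kN.

R_Y = 146.7 kN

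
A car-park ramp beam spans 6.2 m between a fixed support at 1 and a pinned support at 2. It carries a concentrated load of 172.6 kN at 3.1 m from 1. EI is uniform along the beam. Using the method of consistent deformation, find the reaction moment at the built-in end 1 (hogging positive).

Remove the prop at 2; the released (primary) structure is a cantilever built in at 1.
Free-end deflection of the primary structure under the applied loading (downward +):
  point load 172.6 at a = 3.1: Pa²(3L − a)/(6EI) = 4285/EI
Flexibility coefficient — unit upward force at 2: δ_{22} = L³/(3EI) = 79.44/EI.
Compatibility at 2: δ_0 − R_2·δ_{22} = 0, so R_2 = 4285/79.44 = 53.94 kN.
Moment equilibrium about 1: M_1 = Σ(load moments about 1) − R_2·L = 535.1 − 53.94×6.2 = 200.6 kN·m.

M_1 = 200.6 kN·m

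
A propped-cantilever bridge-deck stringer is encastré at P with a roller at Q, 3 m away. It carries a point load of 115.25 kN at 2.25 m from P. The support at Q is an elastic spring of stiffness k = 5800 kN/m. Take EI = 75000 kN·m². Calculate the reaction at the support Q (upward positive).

Choose R_Q as the redundant. The primary structure is the cantilever fixed at P.
Free-end deflection of the primary structure under the applied loading (downward +):
  point load 115.25 at a = 2.25: Pa²(3L − a)/(6EI) = 656.4/EI
Flexibility coefficient — unit upward force at Q: δ_{QQ} = L³/(3EI) = 9/EI.
With EI = 75000 kN·m²: δ_0 = 0.008752 m and δ_{QQ} = 0.00012 m/kN.
Compatibility — the spring shortens by R_Q/k under the reaction it provides: δ_0 − R_Q·δ_{QQ} = R_Q/k. With 1/k = 0.000172 m/kN, R_Q = δ_0 / (δ_{QQ} + 1/k) = 0.008752 / (0.00012 + 0.000172) = 29.93 kN.

R_Q = 29.93 kN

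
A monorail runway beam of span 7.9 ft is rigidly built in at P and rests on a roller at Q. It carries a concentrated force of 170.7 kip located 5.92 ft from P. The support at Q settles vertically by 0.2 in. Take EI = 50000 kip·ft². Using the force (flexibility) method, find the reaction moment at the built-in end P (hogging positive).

M_P = 198.4 kip·ft

Take the reaction at Q as the redundant and release it; the primary structure is a cantilever fixed at P.
Primary-structure tip deflection at Q by superposition:
  point load 170.7 at a = 5.92: Pa²(3L − a)/(6EI) = 17728/EI
Tip deflection under a unit load at Q: L³/(3EI) = 164.3/EI.
With EI = 50000 kip·ft²: δ_0 = 0.35456 ft and δ_{QQ} = 0.003287 ft/kip.
Compatibility — the beam at Q must follow the support down by 0.01667 ft: δ_0 − R_Q·δ_{QQ} = 0.01667, so R_Q = (0.35456 − 0.01667)/0.003287 = 102.8 kip.
Moment equilibrium about P: M_P = Σ(load moments about P) − R_Q·L = 1011 − 102.8×7.9 = 198.4 kip·ft.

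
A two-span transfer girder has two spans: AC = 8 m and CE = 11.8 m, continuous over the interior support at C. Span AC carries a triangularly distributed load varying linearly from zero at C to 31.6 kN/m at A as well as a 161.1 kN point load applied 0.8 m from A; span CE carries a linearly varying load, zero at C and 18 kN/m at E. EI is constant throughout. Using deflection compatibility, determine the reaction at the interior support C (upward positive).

R_C = 127.3 kN

Take M_C as the redundant. Released structure: two simple spans AC and CE with a hinge at C.
Rotations at C on the released spans (each span's end-slope, ×1/EI):
  span AC: triangular load, peak 31.6: 7w₀L³/(360EI) = 314.6/EI
  span AC: point load 161.1 at a = 0.8: Pab(L + a)/(6LEI) = 170.1/EI
  span CE: triangular load, peak 18: 7w₀L³/(360EI) = 575.1/EI
  relative rotation θ_0 = (484.7 + 575.1)/EI = 1060/EI
A unit hogging moment at C produces rotation L₁/(3EI) + L₂/(3EI) = 6.6/EI.
Compatibility: M_C·(L₁+L₂)/(3EI) = θ_0, giving M_C = 160.6 kN·m (hogging).
Span AC, ΣM about A with M_C applied at C: R_C^{AC}·8 = 465.9 + 160.6, so R_C^{AC} = 78.31 kN and R_A = 287.5 − 78.31 = 209.2 kN.
Span CE, ΣM about E: R_C^{CE}·11.8 = 417.7 + 160.6, so R_C^{CE} = 49.01 kN and R_E = 106.2 − 49.01 = 57.19 kN.
R_C = 78.31 + 49.01 = 127.3 kN.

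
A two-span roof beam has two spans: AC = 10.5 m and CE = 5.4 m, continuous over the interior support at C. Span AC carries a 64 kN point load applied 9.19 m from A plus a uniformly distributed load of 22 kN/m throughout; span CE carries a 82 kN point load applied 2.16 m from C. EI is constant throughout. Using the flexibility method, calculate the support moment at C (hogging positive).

M_C = 274.5 kN·m

Insert a hinge at C; M_C is the redundant, and each span becomes simply supported.
Discontinuity in slope at C on the released structure — sum the simple-span end rotations:
  span AC: point load 64 at a = 9.19: Pab(L + a)/(6LEI) = 240.8/EI
  span AC: UDL 22: wL³/(24EI) = 1061/EI
  span CE: point load 82 at a = 2.16: Pab(L + b)/(6LEI) = 153/EI
  relative rotation θ_0 = (1302 + 153)/EI = 1455/EI
A unit hogging moment at C produces rotation L₁/(3EI) + L₂/(3EI) = 5.3/EI.
Slope continuity at C: θ_0 = M_C·5.3/EI, so M_C = 1455/5.3 = 274.5 kN·m (hogging).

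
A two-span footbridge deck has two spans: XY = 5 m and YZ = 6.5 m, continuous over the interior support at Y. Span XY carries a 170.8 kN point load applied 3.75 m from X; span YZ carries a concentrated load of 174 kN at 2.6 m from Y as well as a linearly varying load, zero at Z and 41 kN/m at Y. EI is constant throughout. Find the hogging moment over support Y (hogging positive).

Release continuity at Y by inserting a hinge; the redundant is the internal moment M_Y. The primary structure is two simply-supported spans XY and YZ.
End slopes at the hinge Y, treating each span as simply supported:
  span XY: point load 170.8 at a = 3.75: Pab(L + a)/(6LEI) = 233.5/EI
  span YZ: point load 174 at a = 2.6: Pab(L + b)/(6LEI) = 470.5/EI
  span YZ: triangular load, peak 41: w₀L³/(45EI) = 250.2/EI
  relative rotation θ_0 = (233.5 + 720.7)/EI = 954.2/EI
A unit hogging moment at Y produces rotation L₁/(3EI) + L₂/(3EI) = 3.833/EI.
Compatibility: M_Y·(L₁+L₂)/(3EI) = θ_0, giving M_Y = 248.9 kN·m (hogging).

M_Y = 248.9 kN·m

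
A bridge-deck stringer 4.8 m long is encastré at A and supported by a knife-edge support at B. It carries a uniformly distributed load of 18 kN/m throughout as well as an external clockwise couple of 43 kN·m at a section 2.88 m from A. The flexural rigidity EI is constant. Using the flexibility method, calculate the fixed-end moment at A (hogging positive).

Choose R_B as the redundant. The primary structure is the cantilever fixed at A.
Downward deflection at the released point B due to the loads:
  UDL 18: wL⁴/(8EI) = 1194/EI
  clockwise couple 43 at a = 2.88: M₀a(2L − a)/(2EI) = 416.1/EI
  δ_0 = 1610/EI
Flexibility coefficient — unit upward force at B: δ_{BB} = L³/(3EI) = 36.86/EI.
The prop prevents deflection at B: R_B = δ_0/δ_{BB} = 1610/36.86 = 43.69 kN.
Moment equilibrium about A: M_A = Σ(load moments about A) − R_B·L = 250.4 − 43.69×4.8 = 40.66 kN·m.

M_A = 40.66 kN·m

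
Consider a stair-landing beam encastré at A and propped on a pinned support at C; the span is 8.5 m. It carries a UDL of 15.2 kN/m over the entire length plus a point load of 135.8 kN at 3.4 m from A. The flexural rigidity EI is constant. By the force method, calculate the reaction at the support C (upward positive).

Remove the prop at C; the released (primary) structure is a cantilever built in at A.
Free-end deflection of the primary structure under the applied loading (downward +):
  UDL 15.2: wL⁴/(8EI) = 9918/EI
  point load 135.8 at a = 3.4: Pa²(3L − a)/(6EI) = 5782/EI
  δ_0 = 15700/EI
Tip deflection under a unit load at C: L³/(3EI) = 204.7/EI.
Compatibility at C: δ_0 − R_C·δ_{CC} = 0, so R_C = 15700/204.7 = 76.7 kN.

R_C = 76.7 kN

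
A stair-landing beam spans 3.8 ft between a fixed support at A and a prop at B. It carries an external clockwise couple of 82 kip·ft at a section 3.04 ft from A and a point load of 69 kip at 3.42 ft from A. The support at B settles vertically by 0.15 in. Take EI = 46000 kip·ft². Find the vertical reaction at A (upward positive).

R_A = 10.68 kip

Take the reaction at B as the redundant and release it; the primary structure is a cantilever fixed at A.
Downward deflection at the released point B due to the loads:
  clockwise couple 82 at a = 3.04: M₀a(2L − a)/(2EI) = 568.4/EI
  point load 69 at a = 3.42: Pa²(3L − a)/(6EI) = 1073/EI
  δ_0 = 1642/EI
Tip deflection under a unit load at B: L³/(3EI) = 18.29/EI.
With EI = 46000 kip·ft²: δ_0 = 0.03569 ft and δ_{BB} = 0.000398 ft/kip.
Compatibility — the beam at B must follow the support down by 0.0125 ft: δ_0 − R_B·δ_{BB} = 0.0125, so R_B = (0.03569 − 0.0125)/0.000398 = 58.32 kip.
Vertical equilibrium: R_A = ΣP − R_B = 69 − 58.32 = 10.68 kip.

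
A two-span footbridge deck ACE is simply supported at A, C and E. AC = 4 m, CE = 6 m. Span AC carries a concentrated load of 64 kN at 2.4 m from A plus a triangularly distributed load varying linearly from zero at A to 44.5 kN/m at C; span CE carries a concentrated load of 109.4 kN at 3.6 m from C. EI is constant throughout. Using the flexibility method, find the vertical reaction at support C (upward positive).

R_C = 185.2 kN

Take M_C as the redundant. Released structure: two simple spans AC and CE with a hinge at C.
End slopes at the hinge C, treating each span as simply supported:
  span AC: point load 64 at a = 2.4: Pab(L + a)/(6LEI) = 65.54/EI
  span AC: triangular load, peak 44.5: w₀L³/(45EI) = 63.29/EI
  span CE: point load 109.4 at a = 3.6: Pab(L + b)/(6LEI) = 220.6/EI
  relative rotation θ_0 = (128.8 + 220.6)/EI = 349.4/EI
A unit hogging moment at C produces rotation L₁/(3EI) + L₂/(3EI) = 3.333/EI.
Slope continuity at C: θ_0 = M_C·3.333/EI, so M_C = 349.4/3.333 = 104.8 kN·m (hogging).
Span AC, ΣM about A with M_C applied at C: R_C^{AC}·4 = 390.9 + 104.8, so R_C^{AC} = 123.9 kN and R_A = 153 − 123.9 = 29.06 kN.
Span CE, ΣM about E: R_C^{CE}·6 = 262.6 + 104.8, so R_C^{CE} = 61.23 kN and R_E = 109.4 − 61.23 = 48.17 kN.
R_C = 123.9 + 61.23 = 185.2 kN.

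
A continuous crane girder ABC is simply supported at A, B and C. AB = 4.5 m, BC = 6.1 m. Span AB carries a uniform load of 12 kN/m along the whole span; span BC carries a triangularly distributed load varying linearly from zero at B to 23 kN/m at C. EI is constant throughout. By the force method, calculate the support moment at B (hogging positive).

Release continuity at B by inserting a hinge; the redundant is the internal moment M_B. The primary structure is two simply-supported spans AB and BC.
End slopes at the hinge B, treating each span as simply supported:
  span AB: UDL 12: wL³/(24EI) = 45.56/EI
  span BC: triangular load, peak 23: 7w₀L³/(360EI) = 101.5/EI
  relative rotation θ_0 = (45.56 + 101.5)/EI = 147.1/EI
A unit hogging moment at B produces rotation L₁/(3EI) + L₂/(3EI) = 3.533/EI.
Slope continuity at B: θ_0 = M_B·3.533/EI, so M_B = 147.1/3.533 = 41.62 kN·m (hogging).

M_B = 41.62 kN·m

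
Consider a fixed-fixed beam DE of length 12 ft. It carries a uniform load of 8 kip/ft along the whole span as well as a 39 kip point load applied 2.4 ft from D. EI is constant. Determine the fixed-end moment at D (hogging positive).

M_D = 155.9 kip·ft

Take the two fixed-end moments M_D, M_E as redundants; the released structure is the simple span DE.
On the primary (simply-supported) span, the end slopes from the loading are:
  at D: UDL 8: wL³/(24EI) = 576/EI
  at E: UDL 8: wL³/(24EI) = 576/EI
  at D: point load 39 at a = 2.4: Pab(L + b)/(6LEI) = 269.6/EI
  at E: point load 39 at a = 2.4: Pab(L + a)/(6LEI) = 179.7/EI
  θ_D0 = 845.6/EI,  θ_E0 = 755.7/EI
Flexibility coefficients: a unit moment at one end gives L/(3EI) there and L/(6EI) at the far end, so f₁₁ = f₂₂ = 4/EI and f₁₂ = f₂₁ = 2/EI.
Compatibility — zero rotation at each built-in end:
  4 M_D + 2 M_E = 845.6
  2 M_D + 4 M_E = 755.7
Solving the pair gives M_D = 155.9 kip·ft and M_E = 111 kip·ft (hogging).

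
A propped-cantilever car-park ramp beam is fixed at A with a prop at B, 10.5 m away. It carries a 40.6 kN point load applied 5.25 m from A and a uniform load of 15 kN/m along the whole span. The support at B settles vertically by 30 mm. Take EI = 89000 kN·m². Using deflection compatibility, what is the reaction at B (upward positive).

R_B = 64.83 kN

Remove the prop at B; the released (primary) structure is a cantilever built in at A.
Deflection at B on the released cantilever, summing each load's contribution:
  point load 40.6 at a = 5.25: Pa²(3L − a)/(6EI) = 4896/EI
  UDL 15: wL⁴/(8EI) = 22791/EI
  δ_0 = 27687/EI
Flexibility coefficient — unit upward force at B: δ_{BB} = L³/(3EI) = 385.9/EI.
With EI = 89000 kN·m²: δ_0 = 0.31108 m and δ_{BB} = 0.004336 m/kN.
Compatibility — the beam at B must follow the support down by 0.03 m: δ_0 − R_B·δ_{BB} = 0.03, so R_B = (0.31108 − 0.03)/0.004336 = 64.83 kN.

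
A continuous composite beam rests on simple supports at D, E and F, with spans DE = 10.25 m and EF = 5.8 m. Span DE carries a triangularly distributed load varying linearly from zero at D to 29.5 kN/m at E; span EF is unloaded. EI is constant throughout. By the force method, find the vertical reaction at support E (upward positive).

R_E = 136.4 kN

Take M_E as the redundant. Released structure: two simple spans DE and EF with a hinge at E.
Discontinuity in slope at E on the released structure — sum the simple-span end rotations:
  span DE: triangular load, peak 29.5: w₀L³/(45EI) = 706/EI
  relative rotation θ_0 = (706 + 0)/EI = 706/EI
A unit hogging moment at E produces rotation L₁/(3EI) + L₂/(3EI) = 5.35/EI.
Compatibility: M_E·(L₁+L₂)/(3EI) = θ_0, giving M_E = 132 kN·m (hogging).
Span DE, ΣM about D with M_E applied at E: R_E^{DE}·10.25 = 1033 + 132, so R_E^{DE} = 113.7 kN and R_D = 151.2 − 113.7 = 37.52 kN.
Span EF, ΣM about F: R_E^{EF}·5.8 = 0 + 132, so R_E^{EF} = 22.75 kN and R_F = 0 − 22.75 = -22.75 kN.
R_E = 113.7 + 22.75 = 136.4 kN.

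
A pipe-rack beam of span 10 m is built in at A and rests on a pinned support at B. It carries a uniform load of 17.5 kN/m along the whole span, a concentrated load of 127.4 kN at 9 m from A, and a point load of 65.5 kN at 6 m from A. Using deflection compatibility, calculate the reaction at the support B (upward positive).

R_B = 202.3 kN

Remove the prop at B; the released (primary) structure is a cantilever built in at A.
Free-end deflection of the primary structure under the applied loading (downward +):
  UDL 17.5: wL⁴/(8EI) = 21875/EI
  point load 127.4 at a = 9: Pa²(3L − a)/(6EI) = 36118/EI
  point load 65.5 at a = 6: Pa²(3L − a)/(6EI) = 9432/EI
  δ_0 = 67425/EI
Tip deflection under a unit load at B: L³/(3EI) = 333.3/EI.
Compatibility at B: δ_0 − R_B·δ_{BB} = 0, so R_B = 67425/333.3 = 202.3 kN.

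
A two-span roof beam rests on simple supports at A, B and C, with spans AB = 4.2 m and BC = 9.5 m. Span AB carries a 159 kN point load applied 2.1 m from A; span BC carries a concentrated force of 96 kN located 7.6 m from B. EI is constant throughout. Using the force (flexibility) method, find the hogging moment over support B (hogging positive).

Release continuity at B by inserting a hinge; the redundant is the internal moment M_B. The primary structure is two simply-supported spans AB and BC.
End slopes at the hinge B, treating each span as simply supported:
  span AB: point load 159 at a = 2.1: Pab(L + a)/(6LEI) = 175.3/EI
  span BC: point load 96 at a = 7.6: Pab(L + b)/(6LEI) = 277.2/EI
  relative rotation θ_0 = (175.3 + 277.2)/EI = 452.5/EI
A unit hogging moment at B produces rotation L₁/(3EI) + L₂/(3EI) = 4.567/EI.
Compatibility: M_B·(L₁+L₂)/(3EI) = θ_0, giving M_B = 99.1 kN·m (hogging).

M_B = 99.1 kN·m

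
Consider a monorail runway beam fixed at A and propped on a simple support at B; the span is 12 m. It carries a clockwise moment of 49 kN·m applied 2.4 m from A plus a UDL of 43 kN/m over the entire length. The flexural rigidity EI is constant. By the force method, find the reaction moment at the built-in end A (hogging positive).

Take the reaction at B as the redundant and release it; the primary structure is a cantilever fixed at A.
Deflection at B on the released cantilever, summing each load's contribution:
  clockwise couple 49 at a = 2.4: M₀a(2L − a)/(2EI) = 1270/EI
  UDL 43: wL⁴/(8EI) = 111456/EI
  δ_0 = 112726/EI
Flexibility coefficient — unit upward force at B: δ_{BB} = L³/(3EI) = 576/EI.
The prop prevents deflection at B: R_B = δ_0/δ_{BB} = 112726/576 = 195.7 kN.
Moment equilibrium about A: M_A = Σ(load moments about A) − R_B·L = 3145 − 195.7×12 = 796.5 kN·m.

M_A = 796.5 kN·m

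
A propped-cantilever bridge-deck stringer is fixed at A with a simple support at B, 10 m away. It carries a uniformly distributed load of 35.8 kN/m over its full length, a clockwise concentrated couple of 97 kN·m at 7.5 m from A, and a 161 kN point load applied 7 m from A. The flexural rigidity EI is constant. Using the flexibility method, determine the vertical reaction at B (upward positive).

Choose R_B as the redundant. The primary structure is the cantilever fixed at A.
Free-end deflection of the primary structure under the applied loading (downward +):
  UDL 35.8: wL⁴/(8EI) = 44750/EI
  clockwise couple 97 at a = 7.5: M₀a(2L − a)/(2EI) = 4547/EI
  point load 161 at a = 7: Pa²(3L − a)/(6EI) = 30241/EI
  δ_0 = 79538/EI
Tip deflection under a unit load at B: L³/(3EI) = 333.3/EI.
The prop prevents deflection at B: R_B = δ_0/δ_{BB} = 79538/333.3 = 238.6 kN.

R_B = 238.6 kN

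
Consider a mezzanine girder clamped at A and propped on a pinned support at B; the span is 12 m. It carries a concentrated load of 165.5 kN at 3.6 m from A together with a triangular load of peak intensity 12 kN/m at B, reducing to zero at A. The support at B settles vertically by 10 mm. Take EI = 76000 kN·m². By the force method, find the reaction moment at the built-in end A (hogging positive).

M_A = 471.1 kN·m

Release the roller at B. Primary structure: cantilever fixed at A.
Downward deflection at the released point B due to the loads:
  point load 165.5 at a = 3.6: Pa²(3L − a)/(6EI) = 11582/EI
  triangular load, peak 12 at the free end: 11w₀L⁴/(120EI) = 22810/EI
  δ_0 = 34392/EI
Flexibility coefficient — unit upward force at B: δ_{BB} = L³/(3EI) = 576/EI.
With EI = 76000 kN·m²: δ_0 = 0.45253 m and δ_{BB} = 0.007579 m/kN.
Compatibility — the beam at B must follow the support down by 0.01 m: δ_0 − R_B·δ_{BB} = 0.01, so R_B = (0.45253 − 0.01)/0.007579 = 58.39 kN.
Moment equilibrium about A: M_A = Σ(load moments about A) − R_B·L = 1172 − 58.39×12 = 471.1 kN·m.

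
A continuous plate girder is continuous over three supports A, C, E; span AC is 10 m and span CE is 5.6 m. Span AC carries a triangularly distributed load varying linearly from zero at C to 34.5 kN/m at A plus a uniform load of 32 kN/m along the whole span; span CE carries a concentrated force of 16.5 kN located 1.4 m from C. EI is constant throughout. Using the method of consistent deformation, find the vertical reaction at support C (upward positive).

R_C = 338.8 kN

Insert a hinge at C; M_C is the redundant, and each span becomes simply supported.
End slopes at the hinge C, treating each span as simply supported:
  span AC: triangular load, peak 34.5: 7w₀L³/(360EI) = 670.8/EI
  span AC: UDL 32: wL³/(24EI) = 1333/EI
  span CE: point load 16.5 at a = 1.4: Pab(L + b)/(6LEI) = 28.3/EI
  relative rotation θ_0 = (2004 + 28.3)/EI = 2032/EI
A unit hogging moment at C produces rotation L₁/(3EI) + L₂/(3EI) = 5.2/EI.
Slope continuity at C: θ_0 = M_C·5.2/EI, so M_C = 2032/5.2 = 390.9 kN·m (hogging).
Span AC, ΣM about A with M_C applied at C: R_C^{AC}·10 = 2175 + 390.9, so R_C^{AC} = 256.6 kN and R_A = 492.5 − 256.6 = 235.9 kN.
Span CE, ΣM about E: R_C^{CE}·5.6 = 69.3 + 390.9, so R_C^{CE} = 82.17 kN and R_E = 16.5 − 82.17 = -65.67 kN.
R_C = 256.6 + 82.17 = 338.8 kN.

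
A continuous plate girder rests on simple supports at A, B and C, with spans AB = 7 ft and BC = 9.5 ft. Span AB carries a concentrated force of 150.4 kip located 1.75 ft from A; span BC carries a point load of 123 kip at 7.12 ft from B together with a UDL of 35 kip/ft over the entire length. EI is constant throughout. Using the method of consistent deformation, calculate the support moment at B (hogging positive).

Take M_B as the redundant. Released structure: two simple spans AB and BC with a hinge at B.
Rotations at B on the released spans (each span's end-slope, ×1/EI):
  span AB: point load 150.4 at a = 1.75: Pab(L + a)/(6LEI) = 287.9/EI
  span BC: point load 123 at a = 7.12: Pab(L + b)/(6LEI) = 434.4/EI
  span BC: UDL 35: wL³/(24EI) = 1250/EI
  relative rotation θ_0 = (287.9 + 1685)/EI = 1973/EI
A unit hogging moment at B produces rotation L₁/(3EI) + L₂/(3EI) = 5.5/EI.
Compatibility: M_B·(L₁+L₂)/(3EI) = θ_0, giving M_B = 358.7 kip·ft (hogging).

M_B = 358.7 kip·ft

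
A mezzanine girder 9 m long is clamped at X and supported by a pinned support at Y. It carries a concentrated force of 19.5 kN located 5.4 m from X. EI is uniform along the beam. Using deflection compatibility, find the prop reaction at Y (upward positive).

R_Y = 8.424 kN

Take the reaction at Y as the redundant and release it; the primary structure is a cantilever fixed at X.
Deflection at Y on the released cantilever, summing each load's contribution:
  point load 19.5 at a = 5.4: Pa²(3L − a)/(6EI) = 2047/EI
Flexibility coefficient — unit upward force at Y: δ_{YY} = L³/(3EI) = 243/EI.
The prop prevents deflection at Y: R_Y = δ_0/δ_{YY} = 2047/243 = 8.424 kN.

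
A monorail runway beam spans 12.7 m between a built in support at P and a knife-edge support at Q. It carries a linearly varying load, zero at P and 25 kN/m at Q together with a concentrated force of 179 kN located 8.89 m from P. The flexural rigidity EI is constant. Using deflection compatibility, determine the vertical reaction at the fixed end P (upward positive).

R_P = 149.6 kN

Choose R_Q as the redundant. The primary structure is the cantilever fixed at P.
Primary-structure tip deflection at Q by superposition:
  triangular load, peak 25 at the free end: 11w₀L⁴/(120EI) = 59616/EI
  point load 179 at a = 8.89: Pa²(3L − a)/(6EI) = 68871/EI
  δ_0 = 128488/EI
Flexibility coefficient — unit upward force at Q: δ_{QQ} = L³/(3EI) = 682.8/EI.
The prop prevents deflection at Q: R_Q = δ_0/δ_{QQ} = 128488/682.8 = 188.2 kN.
Vertical equilibrium: R_P = ΣP − R_Q = 337.8 − 188.2 = 149.6 kN.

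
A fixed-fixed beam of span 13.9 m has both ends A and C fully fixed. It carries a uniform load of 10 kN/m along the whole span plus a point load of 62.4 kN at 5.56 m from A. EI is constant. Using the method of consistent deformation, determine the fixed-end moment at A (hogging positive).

Take the two fixed-end moments M_A, M_C as redundants; the released structure is the simple span AC.
Simple-span end rotations at A and C under the given loads:
  at A: UDL 10: wL³/(24EI) = 1119/EI
  at C: UDL 10: wL³/(24EI) = 1119/EI
  at A: point load 62.4 at a = 5.56: Pab(L + b)/(6LEI) = 771.6/EI
  at C: point load 62.4 at a = 5.56: Pab(L + a)/(6LEI) = 675.2/EI
  θ_A0 = 1891/EI,  θ_C0 = 1794/EI
Flexibility coefficients: a unit moment at one end gives L/(3EI) there and L/(6EI) at the far end, so f₁₁ = f₂₂ = 4.633/EI and f₁₂ = f₂₁ = 2.317/EI.
Compatibility — zero rotation at each built-in end:
  4.633 M_A + 2.317 M_C = 1891
  2.317 M_A + 4.633 M_C = 1794
Solving the pair gives M_A = 285.9 kN·m and M_C = 244.3 kN·m (hogging).

M_A = 285.9 kN·m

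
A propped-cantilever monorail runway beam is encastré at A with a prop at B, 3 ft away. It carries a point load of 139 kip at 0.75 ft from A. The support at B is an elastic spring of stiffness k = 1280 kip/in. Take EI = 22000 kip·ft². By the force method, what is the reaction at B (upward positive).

R_B = 10.31 kip

Release the roller at B. Primary structure: cantilever fixed at A.
Deflection at B on the released cantilever, summing each load's contribution:
  point load 139 at a = 0.75: Pa²(3L − a)/(6EI) = 107.5/EI
Tip deflection under a unit load at B: L³/(3EI) = 9/EI.
With EI = 22000 kip·ft²: δ_0 = 0.004887 ft and δ_{BB} = 0.000409 ft/kip.
Compatibility — the spring shortens by R_B/k under the reaction it provides: δ_0 − R_B·δ_{BB} = R_B/k. With 1/k = 1/(1280×12) ft/kip = 0.000065 ft/kip, R_B = δ_0 / (δ_{BB} + 1/k) = 0.004887 / (0.000409 + 0.000065) = 10.31 kip.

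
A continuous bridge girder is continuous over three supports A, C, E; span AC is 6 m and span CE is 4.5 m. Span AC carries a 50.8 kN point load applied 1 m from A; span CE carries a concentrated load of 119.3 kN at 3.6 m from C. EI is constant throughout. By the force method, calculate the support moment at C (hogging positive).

Release continuity at C by inserting a hinge; the redundant is the internal moment M_C. The primary structure is two simply-supported spans AC and CE.
Rotations at C on the released spans (each span's end-slope, ×1/EI):
  span AC: point load 50.8 at a = 1: Pab(L + a)/(6LEI) = 49.39/EI
  span CE: point load 119.3 at a = 3.6: Pab(L + b)/(6LEI) = 77.31/EI
  relative rotation θ_0 = (49.39 + 77.31)/EI = 126.7/EI
A unit hogging moment at C produces rotation L₁/(3EI) + L₂/(3EI) = 3.5/EI.
Slope continuity at C: θ_0 = M_C·3.5/EI, so M_C = 126.7/3.5 = 36.2 kN·m (hogging).

M_C = 36.2 kN·m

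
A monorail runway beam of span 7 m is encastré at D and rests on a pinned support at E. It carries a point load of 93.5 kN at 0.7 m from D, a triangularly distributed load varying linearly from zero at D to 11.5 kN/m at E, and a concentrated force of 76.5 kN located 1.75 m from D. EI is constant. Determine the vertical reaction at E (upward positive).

Remove the prop at E; the released (primary) structure is a cantilever built in at D.
Primary-structure tip deflection at E by superposition:
  point load 93.5 at a = 0.7: Pa²(3L − a)/(6EI) = 155/EI
  triangular load, peak 11.5 at the free end: 11w₀L⁴/(120EI) = 2531/EI
  point load 76.5 at a = 1.75: Pa²(3L − a)/(6EI) = 751.7/EI
  δ_0 = 3438/EI
Tip deflection under a unit load at E: L³/(3EI) = 114.3/EI.
The prop prevents deflection at E: R_E = δ_0/δ_{EE} = 3438/114.3 = 30.07 kN.

R_E = 30.07 kN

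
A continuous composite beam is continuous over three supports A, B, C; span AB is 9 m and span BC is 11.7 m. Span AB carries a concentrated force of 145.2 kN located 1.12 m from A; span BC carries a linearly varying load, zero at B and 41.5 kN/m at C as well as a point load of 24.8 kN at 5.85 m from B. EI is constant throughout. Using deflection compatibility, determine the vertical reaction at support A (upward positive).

Take M_B as the redundant. Released structure: two simple spans AB and BC with a hinge at B.
Discontinuity in slope at B on the released structure — sum the simple-span end rotations:
  span AB: point load 145.2 at a = 1.12: Pab(L + a)/(6LEI) = 240.2/EI
  span BC: triangular load, peak 41.5: 7w₀L³/(360EI) = 1292/EI
  span BC: point load 24.8 at a = 5.85: Pab(L + b)/(6LEI) = 212.2/EI
  relative rotation θ_0 = (240.2 + 1505)/EI = 1745/EI
A unit hogging moment at B produces rotation L₁/(3EI) + L₂/(3EI) = 6.9/EI.
Slope continuity at B: θ_0 = M_B·6.9/EI, so M_B = 1745/6.9 = 252.9 kN·m (hogging).
Span AB, ΣM about A with M_B applied at B: R_B^{AB}·9 = 162.6 + 252.9, so R_B^{AB} = 46.17 kN and R_A = 145.2 − 46.17 = 99.03 kN.

R_A = 99.03 kN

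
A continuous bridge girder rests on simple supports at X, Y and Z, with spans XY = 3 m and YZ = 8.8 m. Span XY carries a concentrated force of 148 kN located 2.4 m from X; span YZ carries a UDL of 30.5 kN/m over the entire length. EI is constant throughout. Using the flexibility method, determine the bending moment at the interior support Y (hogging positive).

Take M_Y as the redundant. Released structure: two simple spans XY and YZ with a hinge at Y.
End slopes at the hinge Y, treating each span as simply supported:
  span XY: point load 148 at a = 2.4: Pab(L + a)/(6LEI) = 63.94/EI
  span YZ: UDL 30.5: wL³/(24EI) = 866/EI
  relative rotation θ_0 = (63.94 + 866)/EI = 930/EI
A unit hogging moment at Y produces rotation L₁/(3EI) + L₂/(3EI) = 3.933/EI.
Compatibility: M_Y·(L₁+L₂)/(3EI) = θ_0, giving M_Y = 236.4 kN·m (hogging).

M_Y = 236.4 kN·m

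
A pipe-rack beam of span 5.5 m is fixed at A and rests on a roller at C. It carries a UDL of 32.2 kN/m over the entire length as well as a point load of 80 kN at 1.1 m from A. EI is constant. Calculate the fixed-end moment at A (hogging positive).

M_A = 185.1 kN·m

Remove the prop at C; the released (primary) structure is a cantilever built in at A.
Primary-structure tip deflection at C by superposition:
  UDL 32.2: wL⁴/(8EI) = 3683/EI
  point load 80 at a = 1.1: Pa²(3L − a)/(6EI) = 248.5/EI
  δ_0 = 3932/EI
Tip deflection under a unit load at C: L³/(3EI) = 55.46/EI.
The prop prevents deflection at C: R_C = δ_0/δ_{CC} = 3932/55.46 = 70.89 kN.
Moment equilibrium about A: M_A = Σ(load moments about A) − R_C·L = 575 − 70.89×5.5 = 185.1 kN·m.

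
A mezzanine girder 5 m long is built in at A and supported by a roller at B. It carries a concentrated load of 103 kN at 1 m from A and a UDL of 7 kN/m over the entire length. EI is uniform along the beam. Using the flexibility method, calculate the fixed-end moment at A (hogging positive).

M_A = 96.03 kN·m

Remove the prop at B; the released (primary) structure is a cantilever built in at A.
Primary-structure tip deflection at B by superposition:
  point load 103 at a = 1: Pa²(3L − a)/(6EI) = 240.3/EI
  UDL 7: wL⁴/(8EI) = 546.9/EI
  δ_0 = 787.2/EI
Flexibility coefficient — unit upward force at B: δ_{BB} = L³/(3EI) = 41.67/EI.
The prop prevents deflection at B: R_B = δ_0/δ_{BB} = 787.2/41.67 = 18.89 kN.
Moment equilibrium about A: M_A = Σ(load moments about A) − R_B·L = 190.5 − 18.89×5 = 96.03 kN·m.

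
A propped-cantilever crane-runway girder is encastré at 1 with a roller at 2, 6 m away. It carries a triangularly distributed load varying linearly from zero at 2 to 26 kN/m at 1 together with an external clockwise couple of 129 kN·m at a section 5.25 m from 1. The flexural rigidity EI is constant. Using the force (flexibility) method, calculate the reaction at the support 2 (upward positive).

Remove the prop at 2; the released (primary) structure is a cantilever built in at 1.
Free-end deflection of the primary structure under the applied loading (downward +):
  triangular load, peak 26 at the fixed end: w₀L⁴/(30EI) = 1123/EI
  clockwise couple 129 at a = 5.25: M₀a(2L − a)/(2EI) = 2286/EI
  δ_0 = 3409/EI
Tip deflection under a unit load at 2: L³/(3EI) = 72/EI.
The prop prevents deflection at 2: R_2 = δ_0/δ_{22} = 3409/72 = 47.35 kN.

R_2 = 47.35 kN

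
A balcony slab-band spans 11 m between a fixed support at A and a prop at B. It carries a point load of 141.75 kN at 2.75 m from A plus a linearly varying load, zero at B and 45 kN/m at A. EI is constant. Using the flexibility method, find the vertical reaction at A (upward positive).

Take the reaction at B as the redundant and release it; the primary structure is a cantilever fixed at A.
Primary-structure tip deflection at B by superposition:
  point load 141.75 at a = 2.75: Pa²(3L − a)/(6EI) = 5405/EI
  triangular load, peak 45 at the fixed end: w₀L⁴/(30EI) = 21962/EI
  δ_0 = 27366/EI
Flexibility coefficient — unit upward force at B: δ_{BB} = L³/(3EI) = 443.7/EI.
Compatibility at B: δ_0 − R_B·δ_{BB} = 0, so R_B = 27366/443.7 = 61.68 kN.
Vertical equilibrium: R_A = ΣP − R_B = 389.2 − 61.68 = 327.6 kN.

R_A = 327.6 kN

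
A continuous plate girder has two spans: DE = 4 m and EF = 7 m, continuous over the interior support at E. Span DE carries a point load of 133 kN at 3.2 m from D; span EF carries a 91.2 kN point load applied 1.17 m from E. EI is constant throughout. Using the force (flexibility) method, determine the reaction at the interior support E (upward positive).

R_E = 213.7 kN

Insert a hinge at E; M_E is the redundant, and each span becomes simply supported.
Rotations at E on the released spans (each span's end-slope, ×1/EI):
  span DE: point load 133 at a = 3.2: Pab(L + a)/(6LEI) = 102.1/EI
  span EF: point load 91.2 at a = 1.17: Pab(L + b)/(6LEI) = 190/EI
  relative rotation θ_0 = (102.1 + 190)/EI = 292.2/EI
A unit hogging moment at E produces rotation L₁/(3EI) + L₂/(3EI) = 3.667/EI.
Slope continuity at E: θ_0 = M_E·3.667/EI, so M_E = 292.2/3.667 = 79.68 kN·m (hogging).
Span DE, ΣM about D with M_E applied at E: R_E^{DE}·4 = 425.6 + 79.68, so R_E^{DE} = 126.3 kN and R_D = 133 − 126.3 = 6.679 kN.
Span EF, ΣM about F: R_E^{EF}·7 = 531.7 + 79.68, so R_E^{EF} = 87.34 kN and R_F = 91.2 − 87.34 = 3.86 kN.
R_E = 126.3 + 87.34 = 213.7 kN.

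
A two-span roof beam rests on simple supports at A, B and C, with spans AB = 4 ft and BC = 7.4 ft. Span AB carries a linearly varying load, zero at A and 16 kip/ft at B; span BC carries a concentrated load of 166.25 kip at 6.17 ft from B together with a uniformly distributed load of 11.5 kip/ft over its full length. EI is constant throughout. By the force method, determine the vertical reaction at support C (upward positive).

R_C = 164.7 kip

Release continuity at B by inserting a hinge; the redundant is the internal moment M_B. The primary structure is two simply-supported spans AB and BC.
End slopes at the hinge B, treating each span as simply supported:
  span AB: triangular load, peak 16: w₀L³/(45EI) = 22.76/EI
  span BC: point load 166.25 at a = 6.17: Pab(L + b)/(6LEI) = 245.2/EI
  span BC: UDL 11.5: wL³/(24EI) = 194.2/EI
  relative rotation θ_0 = (22.76 + 439.4)/EI = 462.2/EI
A unit hogging moment at B produces rotation L₁/(3EI) + L₂/(3EI) = 3.8/EI.
Slope continuity at B: θ_0 = M_B·3.8/EI, so M_B = 462.2/3.8 = 121.6 kip·ft (hogging).
Span BC, ΣM about C: R_B^{BC}·7.4 = 519.4 + 121.6, so R_B^{BC} = 86.62 kip and R_C = 251.3 − 86.62 = 164.7 kip.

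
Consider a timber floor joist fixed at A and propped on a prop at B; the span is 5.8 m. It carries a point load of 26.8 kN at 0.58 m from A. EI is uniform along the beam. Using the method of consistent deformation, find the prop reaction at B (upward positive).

R_B = 0.3886 kN

Release the roller at B. Primary structure: cantilever fixed at A.
Primary-structure tip deflection at B by superposition:
  point load 26.8 at a = 0.58: Pa²(3L − a)/(6EI) = 25.27/EI
Flexibility coefficient — unit upward force at B: δ_{BB} = L³/(3EI) = 65.04/EI.
The prop prevents deflection at B: R_B = δ_0/δ_{BB} = 25.27/65.04 = 0.3886 kN.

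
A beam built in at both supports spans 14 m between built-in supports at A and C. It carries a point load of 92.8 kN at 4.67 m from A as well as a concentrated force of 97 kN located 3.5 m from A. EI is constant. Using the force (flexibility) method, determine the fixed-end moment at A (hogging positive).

M_A = 383.4 kN·m

Take the two fixed-end moments M_A, M_C as redundants; the released structure is the simple span AC.
On the primary (simply-supported) span, the end slopes from the loading are:
  at A: point load 92.8 at a = 4.67: Pab(L + b)/(6LEI) = 1123/EI
  at C: point load 92.8 at a = 4.67: Pab(L + a)/(6LEI) = 898.7/EI
  at A: point load 97 at a = 3.5: Pab(L + b)/(6LEI) = 1040/EI
  at C: point load 97 at a = 3.5: Pab(L + a)/(6LEI) = 742.7/EI
  θ_A0 = 2163/EI,  θ_C0 = 1641/EI
Flexibility coefficients: a unit moment at one end gives L/(3EI) there and L/(6EI) at the far end, so f₁₁ = f₂₂ = 4.667/EI and f₁₂ = f₂₁ = 2.333/EI.
Compatibility — zero rotation at each built-in end:
  4.667 M_A + 2.333 M_C = 2163
  2.333 M_A + 4.667 M_C = 1641
Solving the pair gives M_A = 383.4 kN·m and M_C = 160 kN·m (hogging).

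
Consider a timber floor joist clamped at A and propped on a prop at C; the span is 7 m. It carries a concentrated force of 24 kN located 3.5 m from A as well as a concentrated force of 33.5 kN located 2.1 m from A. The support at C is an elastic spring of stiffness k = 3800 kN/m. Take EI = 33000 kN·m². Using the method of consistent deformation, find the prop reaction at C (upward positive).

R_C = 10.75 kN

Choose R_C as the redundant. The primary structure is the cantilever fixed at A.
Deflection at C on the released cantilever, summing each load's contribution:
  point load 24 at a = 3.5: Pa²(3L − a)/(6EI) = 857.5/EI
  point load 33.5 at a = 2.1: Pa²(3L − a)/(6EI) = 465.4/EI
  δ_0 = 1323/EI
Flexibility coefficient — unit upward force at C: δ_{CC} = L³/(3EI) = 114.3/EI.
With EI = 33000 kN·m²: δ_0 = 0.040087 m and δ_{CC} = 0.003465 m/kN.
Compatibility — the spring shortens by R_C/k under the reaction it provides: δ_0 − R_C·δ_{CC} = R_C/k. With 1/k = 0.000263 m/kN, R_C = δ_0 / (δ_{CC} + 1/k) = 0.040087 / (0.003465 + 0.000263) = 10.75 kN.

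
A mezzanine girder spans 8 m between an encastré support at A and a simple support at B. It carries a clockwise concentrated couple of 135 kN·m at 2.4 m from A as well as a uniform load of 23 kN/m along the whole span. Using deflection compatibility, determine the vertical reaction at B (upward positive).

R_B = 81.91 kN

Release the roller at B. Primary structure: cantilever fixed at A.
Free-end deflection of the primary structure under the applied loading (downward +):
  clockwise couple 135 at a = 2.4: M₀a(2L − a)/(2EI) = 2203/EI
  UDL 23: wL⁴/(8EI) = 11776/EI
  δ_0 = 13979/EI
Tip deflection under a unit load at B: L³/(3EI) = 170.7/EI.
Compatibility at B: δ_0 − R_B·δ_{BB} = 0, so R_B = 13979/170.7 = 81.91 kN.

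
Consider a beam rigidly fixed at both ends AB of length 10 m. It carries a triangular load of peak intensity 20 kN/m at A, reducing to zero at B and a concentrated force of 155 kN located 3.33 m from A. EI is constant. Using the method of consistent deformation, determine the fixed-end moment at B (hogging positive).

M_B = 181.3 kN·m

Release both end moments; the primary structure is a simply-supported span AB with redundants M_A and M_B.
Simple-span end rotations at A and B under the given loads:
  at A: triangular load, peak 20: w₀L³/(45EI) = 444.4/EI
  at B: triangular load, peak 20: 7w₀L³/(360EI) = 388.9/EI
  at A: point load 155 at a = 3.33: Pab(L + b)/(6LEI) = 956.5/EI
  at B: point load 155 at a = 3.33: Pab(L + a)/(6LEI) = 764.9/EI
  θ_A0 = 1401/EI,  θ_B0 = 1154/EI
Flexibility coefficients: a unit moment at one end gives L/(3EI) there and L/(6EI) at the far end, so f₁₁ = f₂₂ = 3.333/EI and f₁₂ = f₂₁ = 1.667/EI.
Compatibility — zero rotation at each built-in end:
  3.333 M_A + 1.667 M_B = 1401
  1.667 M_A + 3.333 M_B = 1154
Solving the pair gives M_A = 329.6 kN·m and M_B = 181.3 kN·m (hogging).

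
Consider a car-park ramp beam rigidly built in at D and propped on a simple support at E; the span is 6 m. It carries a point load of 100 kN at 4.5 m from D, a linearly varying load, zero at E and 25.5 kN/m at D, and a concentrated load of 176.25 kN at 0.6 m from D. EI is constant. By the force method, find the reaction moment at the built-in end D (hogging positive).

M_D = 221.9 kN·m

Remove the prop at E; the released (primary) structure is a cantilever built in at D.
Downward deflection at the released point E due to the loads:
  point load 100 at a = 4.5: Pa²(3L − a)/(6EI) = 4556/EI
  triangular load, peak 25.5 at the fixed end: w₀L⁴/(30EI) = 1102/EI
  point load 176.25 at a = 0.6: Pa²(3L − a)/(6EI) = 184/EI
  δ_0 = 5842/EI
Tip deflection under a unit load at E: L³/(3EI) = 72/EI.
Compatibility at E: δ_0 − R_E·δ_{EE} = 0, so R_E = 5842/72 = 81.14 kN.
Moment equilibrium about D: M_D = Σ(load moments about D) − R_E·L = 708.8 − 81.14×6 = 221.9 kN·m.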